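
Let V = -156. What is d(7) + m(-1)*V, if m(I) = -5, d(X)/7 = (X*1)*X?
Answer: 1123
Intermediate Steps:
d(X) = 7*X² (d(X) = 7*((X*1)*X) = 7*(X*X) = 7*X²)
d(7) + m(-1)*V = 7*7² - 5*(-156) = 7*49 + 780 = 343 + 780 = 1123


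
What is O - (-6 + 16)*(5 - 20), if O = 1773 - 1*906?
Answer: 1017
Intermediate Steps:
O = 867 (O = 1773 - 906 = 867)
O - (-6 + 16)*(5 - 20) = 867 - (-6 + 16)*(5 - 20) = 867 - 10*(-15) = 867 - 1*(-150) = 867 + 150 = 1017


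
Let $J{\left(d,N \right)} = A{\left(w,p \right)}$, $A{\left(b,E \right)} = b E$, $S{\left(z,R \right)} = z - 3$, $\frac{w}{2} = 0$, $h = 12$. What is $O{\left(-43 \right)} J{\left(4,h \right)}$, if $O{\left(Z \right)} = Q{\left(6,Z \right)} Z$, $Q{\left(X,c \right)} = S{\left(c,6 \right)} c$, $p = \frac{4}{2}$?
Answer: $0$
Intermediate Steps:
$w = 0$ ($w = 2 \cdot 0 = 0$)
$S{\left(z,R \right)} = -3 + z$
$p = 2$ ($p = 4 \cdot \frac{1}{2} = 2$)
$Q{\left(X,c \right)} = c \left(-3 + c\right)$ ($Q{\left(X,c \right)} = \left(-3 + c\right) c = c \left(-3 + c\right)$)
$A{\left(b,E \right)} = E b$
$J{\left(d,N \right)} = 0$ ($J{\left(d,N \right)} = 2 \cdot 0 = 0$)
$O{\left(Z \right)} = Z^{2} \left(-3 + Z\right)$ ($O{\left(Z \right)} = Z \left(-3 + Z\right) Z = Z^{2} \left(-3 + Z\right)$)
$O{\left(-43 \right)} J{\left(4,h \right)} = \left(-43\right)^{2} \left(-3 - 43\right) 0 = 1849 \left(-46\right) 0 = \left(-85054\right) 0 = 0$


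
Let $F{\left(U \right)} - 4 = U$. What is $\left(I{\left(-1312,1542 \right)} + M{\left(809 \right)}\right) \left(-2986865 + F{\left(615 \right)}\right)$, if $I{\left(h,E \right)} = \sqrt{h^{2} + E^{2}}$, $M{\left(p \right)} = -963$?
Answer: $2875754898 - 5972492 \sqrt{1024777} \approx -3.1703 \cdot 10^{9}$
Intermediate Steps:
$F{\left(U \right)} = 4 + U$
$I{\left(h,E \right)} = \sqrt{E^{2} + h^{2}}$
$\left(I{\left(-1312,1542 \right)} + M{\left(809 \right)}\right) \left(-2986865 + F{\left(615 \right)}\right) = \left(\sqrt{1542^{2} + \left(-1312\right)^{2}} - 963\right) \left(-2986865 + \left(4 + 615\right)\right) = \left(\sqrt{2377764 + 1721344} - 963\right) \left(-2986865 + 619\right) = \left(\sqrt{4099108} - 963\right) \left(-2986246\right) = \left(2 \sqrt{1024777} - 963\right) \left(-2986246\right) = \left(-963 + 2 \sqrt{1024777}\right) \left(-2986246\right) = 2875754898 - 5972492 \sqrt{1024777}$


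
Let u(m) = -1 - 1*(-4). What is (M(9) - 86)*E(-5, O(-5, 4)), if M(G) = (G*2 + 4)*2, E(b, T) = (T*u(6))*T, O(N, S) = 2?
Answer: -504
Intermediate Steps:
u(m) = 3 (u(m) = -1 + 4 = 3)
E(b, T) = 3*T**2 (E(b, T) = (T*3)*T = (3*T)*T = 3*T**2)
M(G) = 8 + 4*G (M(G) = (2*G + 4)*2 = (4 + 2*G)*2 = 8 + 4*G)
(M(9) - 86)*E(-5, O(-5, 4)) = ((8 + 4*9) - 86)*(3*2**2) = ((8 + 36) - 86)*(3*4) = (44 - 86)*12 = -42*12 = -504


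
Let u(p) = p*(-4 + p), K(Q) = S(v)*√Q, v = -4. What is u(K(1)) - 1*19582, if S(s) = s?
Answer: -19550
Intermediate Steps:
K(Q) = -4*√Q
u(K(1)) - 1*19582 = (-4*√1)*(-4 - 4*√1) - 1*19582 = (-4*1)*(-4 - 4*1) - 19582 = -4*(-4 - 4) - 19582 = -4*(-8) - 19582 = 32 - 19582 = -19550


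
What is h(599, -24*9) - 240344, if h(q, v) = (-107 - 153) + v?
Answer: -240820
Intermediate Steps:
h(q, v) = -260 + v
h(599, -24*9) - 240344 = (-260 - 24*9) - 240344 = (-260 - 216) - 240344 = -476 - 240344 = -240820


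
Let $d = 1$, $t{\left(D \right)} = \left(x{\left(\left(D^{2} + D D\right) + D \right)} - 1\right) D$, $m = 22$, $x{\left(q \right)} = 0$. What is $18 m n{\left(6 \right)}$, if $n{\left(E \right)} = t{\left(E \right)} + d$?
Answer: $-1980$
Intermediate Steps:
$t{\left(D \right)} = - D$ ($t{\left(D \right)} = \left(0 - 1\right) D = - D$)
$n{\left(E \right)} = 1 - E$ ($n{\left(E \right)} = - E + 1 = 1 - E$)
$18 m n{\left(6 \right)} = 18 \cdot 22 \left(1 - 6\right) = 396 \left(1 - 6\right) = 396 \left(-5\right) = -1980$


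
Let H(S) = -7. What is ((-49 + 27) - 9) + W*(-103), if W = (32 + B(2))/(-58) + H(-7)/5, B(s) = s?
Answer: 25169/145 ≈ 173.58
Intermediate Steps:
W = -288/145 (W = (32 + 2)/(-58) - 7/5 = 34*(-1/58) - 7*1/5 = -17/29 - 7/5 = -288/145 ≈ -1.9862)
((-49 + 27) - 9) + W*(-103) = ((-49 + 27) - 9) - 288/145*(-103) = (-22 - 9) + 29664/145 = -31 + 29664/145 = 25169/145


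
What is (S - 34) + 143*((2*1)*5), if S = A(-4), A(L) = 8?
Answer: 1404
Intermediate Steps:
S = 8
(S - 34) + 143*((2*1)*5) = (8 - 34) + 143*((2*1)*5) = -26 + 143*(2*5) = -26 + 143*10 = -26 + 1430 = 1404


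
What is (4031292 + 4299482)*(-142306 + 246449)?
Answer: 867591796682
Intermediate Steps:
(4031292 + 4299482)*(-142306 + 246449) = 8330774*104143 = 867591796682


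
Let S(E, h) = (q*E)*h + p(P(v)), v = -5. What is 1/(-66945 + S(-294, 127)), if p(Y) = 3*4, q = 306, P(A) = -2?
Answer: -1/11492361 ≈ -8.7014e-8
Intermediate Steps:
p(Y) = 12
S(E, h) = 12 + 306*E*h (S(E, h) = (306*E)*h + 12 = 306*E*h + 12 = 12 + 306*E*h)
1/(-66945 + S(-294, 127)) = 1/(-66945 + (12 + 306*(-294)*127)) = 1/(-66945 + (12 - 11425428)) = 1/(-66945 - 11425416) = 1/(-11492361) = -1/11492361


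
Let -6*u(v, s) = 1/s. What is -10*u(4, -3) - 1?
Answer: -14/9 ≈ -1.5556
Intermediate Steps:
u(v, s) = -1/(6*s)
-10*u(4, -3) - 1 = -(-5)/(3*(-3)) - 1 = -(-5)*(-1)/(3*3) - 1 = -10*1/18 - 1 = -5/9 - 1 = -14/9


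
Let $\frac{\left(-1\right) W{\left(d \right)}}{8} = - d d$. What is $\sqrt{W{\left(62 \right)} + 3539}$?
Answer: $\sqrt{34291} \approx 185.18$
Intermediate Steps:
$W{\left(d \right)} = 8 d^{2}$ ($W{\left(d \right)} = - 8 - d d = - 8 \left(- d^{2}\right) = 8 d^{2}$)
$\sqrt{W{\left(62 \right)} + 3539} = \sqrt{8 \cdot 62^{2} + 3539} = \sqrt{8 \cdot 3844 + 3539} = \sqrt{30752 + 3539} = \sqrt{34291}$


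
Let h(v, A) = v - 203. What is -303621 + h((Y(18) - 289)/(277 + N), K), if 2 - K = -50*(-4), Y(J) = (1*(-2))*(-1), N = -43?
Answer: -71095103/234 ≈ -3.0383e+5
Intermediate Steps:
Y(J) = 2 (Y(J) = -2*(-1) = 2)
K = -198 (K = 2 - (-50)*(-4) = 2 - 1*200 = 2 - 200 = -198)
h(v, A) = -203 + v
-303621 + h((Y(18) - 289)/(277 + N), K) = -303621 + (-203 + (2 - 289)/(277 - 43)) = -303621 + (-203 - 287/234) = -303621 - 47789/234 = -71095103/234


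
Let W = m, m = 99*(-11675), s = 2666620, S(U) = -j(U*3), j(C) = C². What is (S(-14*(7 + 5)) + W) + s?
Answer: 1256779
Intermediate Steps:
S(U) = -9*U² (S(U) = -(U*3)² = -(3*U)² = -9*U²)
m = -1155825
W = -1155825
(S(-14*(7 + 5)) + W) + s = (-9*196*(7 + 5)² - 1155825) + 2666620 = (-9*(-14*12)² - 1155825) + 2666620 = (-9*(-168)² - 1155825) + 2666620 = (-9*28224 - 1155825) + 2666620 = (-254016 - 1155825) + 2666620 = -1409841 + 2666620 = 1256779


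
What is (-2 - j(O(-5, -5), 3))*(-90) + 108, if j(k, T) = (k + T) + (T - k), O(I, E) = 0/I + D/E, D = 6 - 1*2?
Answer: 828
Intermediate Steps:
D = 4 (D = 6 - 2 = 4)
O(I, E) = 4/E (O(I, E) = 0/I + 4/E = 0 + 4/E = 4/E)
j(k, T) = 2*T (j(k, T) = (T + k) + (T - k) = 2*T)
(-2 - j(O(-5, -5), 3))*(-90) + 108 = (-2 - 2*3)*(-90) + 108 = (-2 - 1*6)*(-90) + 108 = (-2 - 6)*(-90) + 108 = -8*(-90) + 108 = 720 + 108 = 828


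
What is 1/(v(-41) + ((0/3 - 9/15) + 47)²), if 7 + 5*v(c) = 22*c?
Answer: 25/49279 ≈ 0.00050732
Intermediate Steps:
v(c) = -7/5 + 22*c/5 (v(c) = -7/5 + (22*c)/5 = -7/5 + 22*c/5)
1/(v(-41) + ((0/3 - 9/15) + 47)²) = 1/((-7/5 + (22/5)*(-41)) + ((0/3 - 9/15) + 47)²) = 1/((-7/5 - 902/5) + ((0*(⅓) - 9*1/15) + 47)²) = 1/(-909/5 + ((0 - ⅗) + 47)²) = 1/(-909/5 + (-⅗ + 47)²) = 1/(-909/5 + (232/5)²) = 1/(-909/5 + 53824/25) = 1/(49279/25) = 25/49279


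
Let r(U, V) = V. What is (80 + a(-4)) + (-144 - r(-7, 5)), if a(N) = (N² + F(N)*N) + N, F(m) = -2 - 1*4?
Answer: -33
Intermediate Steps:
F(m) = -6 (F(m) = -2 - 4 = -6)
a(N) = N² - 5*N (a(N) = (N² - 6*N) + N = N² - 5*N)
(80 + a(-4)) + (-144 - r(-7, 5)) = (80 - 4*(-5 - 4)) + (-144 - 1*5) = (80 - 4*(-9)) + (-144 - 5) = (80 + 36) - 149 = 116 - 149 = -33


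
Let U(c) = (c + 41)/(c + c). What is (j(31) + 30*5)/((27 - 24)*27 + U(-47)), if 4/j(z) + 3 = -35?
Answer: 66928/36195 ≈ 1.8491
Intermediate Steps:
j(z) = -2/19 (j(z) = 4/(-3 - 35) = 4/(-38) = 4*(-1/38) = -2/19)
U(c) = (41 + c)/(2*c) (U(c) = (41 + c)/((2*c)) = (41 + c)*(1/(2*c)) = (41 + c)/(2*c))
(j(31) + 30*5)/((27 - 24)*27 + U(-47)) = (-2/19 + 30*5)/((27 - 24)*27 + (½)*(41 - 47)/(-47)) = (-2/19 + 150)/(3*27 + (½)*(-1/47)*(-6)) = 2848/(19*(81 + 3/47)) = 2848/(19*(3810/47)) = (2848/19)*(47/3810) = 66928/36195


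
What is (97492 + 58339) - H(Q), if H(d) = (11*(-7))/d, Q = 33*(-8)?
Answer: 3739937/24 ≈ 1.5583e+5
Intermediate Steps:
Q = -264
H(d) = -77/d
(97492 + 58339) - H(Q) = (97492 + 58339) - (-77)/(-264) = 155831 - (-77)*(-1)/264 = 155831 - 1*7/24 = 155831 - 7/24 = 3739937/24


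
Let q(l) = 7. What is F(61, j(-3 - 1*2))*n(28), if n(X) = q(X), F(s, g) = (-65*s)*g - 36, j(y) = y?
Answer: 138523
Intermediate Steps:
F(s, g) = -36 - 65*g*s (F(s, g) = -65*g*s - 36 = -36 - 65*g*s)
n(X) = 7
F(61, j(-3 - 1*2))*n(28) = (-36 - 65*(-3 - 1*2)*61)*7 = (-36 - 65*(-3 - 2)*61)*7 = (-36 - 65*(-5)*61)*7 = (-36 + 19825)*7 = 19789*7 = 138523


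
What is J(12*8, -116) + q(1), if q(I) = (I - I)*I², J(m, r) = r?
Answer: -116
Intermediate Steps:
q(I) = 0 (q(I) = 0*I² = 0)
J(12*8, -116) + q(1) = -116 + 0 = -116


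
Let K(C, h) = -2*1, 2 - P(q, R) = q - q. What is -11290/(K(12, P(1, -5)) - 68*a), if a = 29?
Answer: 5645/987 ≈ 5.7194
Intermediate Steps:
P(q, R) = 2 (P(q, R) = 2 - (q - q) = 2 - 1*0 = 2 + 0 = 2)
K(C, h) = -2
-11290/(K(12, P(1, -5)) - 68*a) = -11290/(-2 - 68*29) = -11290/(-2 - 1972) = -11290/(-1974) = -11290*(-1/1974) = 5645/987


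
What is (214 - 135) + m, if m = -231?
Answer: -152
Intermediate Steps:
(214 - 135) + m = (214 - 135) - 231 = 79 - 231 = -152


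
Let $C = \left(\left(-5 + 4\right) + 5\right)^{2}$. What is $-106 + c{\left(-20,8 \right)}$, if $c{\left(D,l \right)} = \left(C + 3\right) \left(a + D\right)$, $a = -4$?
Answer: $-562$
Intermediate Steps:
$C = 16$ ($C = \left(-1 + 5\right)^{2} = 4^{2} = 16$)
$c{\left(D,l \right)} = -76 + 19 D$ ($c{\left(D,l \right)} = \left(16 + 3\right) \left(-4 + D\right) = 19 \left(-4 + D\right) = -76 + 19 D$)
$-106 + c{\left(-20,8 \right)} = -106 + \left(-76 + 19 \left(-20\right)\right) = -106 - 456 = -562$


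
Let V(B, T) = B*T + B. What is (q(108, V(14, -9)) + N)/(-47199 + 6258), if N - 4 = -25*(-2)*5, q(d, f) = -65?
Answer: -21/4549 ≈ -0.0046164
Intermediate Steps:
V(B, T) = B + B*T
N = 254 (N = 4 - 25*(-2)*5 = 4 + 50*5 = 4 + 250 = 254)
(q(108, V(14, -9)) + N)/(-47199 + 6258) = (-65 + 254)/(-47199 + 6258) = 189/(-40941) = 189*(-1/40941) = -21/4549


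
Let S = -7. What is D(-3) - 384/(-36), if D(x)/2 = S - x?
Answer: 8/3 ≈ 2.6667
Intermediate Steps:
D(x) = -14 - 2*x (D(x) = 2*(-7 - x) = -14 - 2*x)
D(-3) - 384/(-36) = (-14 - 2*(-3)) - 384/(-36) = (-14 + 6) - 384*(-1)/36 = -8 - 48*(-2/9) = -8 + 32/3 = 8/3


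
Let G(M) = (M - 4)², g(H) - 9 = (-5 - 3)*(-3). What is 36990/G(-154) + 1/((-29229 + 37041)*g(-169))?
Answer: 2383974751/1608904836 ≈ 1.4817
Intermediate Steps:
g(H) = 33 (g(H) = 9 + (-5 - 3)*(-3) = 9 - 8*(-3) = 9 + 24 = 33)
G(M) = (-4 + M)²
36990/G(-154) + 1/((-29229 + 37041)*g(-169)) = 36990/((-4 - 154)²) + 1/((-29229 + 37041)*33) = 36990/((-158)²) + (1/33)/7812 = 36990/24964 + (1/7812)*(1/33) = 36990*(1/24964) + 1/257796 = 18495/12482 + 1/257796 = 2383974751/1608904836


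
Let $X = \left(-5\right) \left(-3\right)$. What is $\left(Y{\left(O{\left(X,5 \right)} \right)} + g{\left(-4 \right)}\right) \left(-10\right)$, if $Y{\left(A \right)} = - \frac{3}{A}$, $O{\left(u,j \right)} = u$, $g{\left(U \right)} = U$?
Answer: $42$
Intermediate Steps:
$X = 15$
$\left(Y{\left(O{\left(X,5 \right)} \right)} + g{\left(-4 \right)}\right) \left(-10\right) = \left(- \frac{3}{15} - 4\right) \left(-10\right) = \left(\left(-3\right) \frac{1}{15} - 4\right) \left(-10\right) = \left(- \frac{1}{5} - 4\right) \left(-10\right) = \left(- \frac{21}{5}\right) \left(-10\right) = 42$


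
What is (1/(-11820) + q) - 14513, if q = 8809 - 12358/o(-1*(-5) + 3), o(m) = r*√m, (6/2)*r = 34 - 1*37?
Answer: -67421281/11820 + 6179*√2/2 ≈ -1334.8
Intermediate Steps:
r = -1 (r = (34 - 1*37)/3 = (34 - 37)/3 = (⅓)*(-3) = -1)
o(m) = -√m
q = 8809 + 6179*√2/2 (q = 8809 - 12358*(-1/√(-1*(-5) + 3)) = 8809 - 12358*(-1/√(5 + 3)) = 8809 - 12358*(-√2/4) = 8809 - (-6179)*√2/2 = 8809 + 6179*√2/2 ≈ 13178.)
(1/(-11820) + q) - 14513 = (1/(-11820) + (8809 + 6179*√2/2)) - 14513 = (-1/11820 + (8809 + 6179*√2/2)) - 14513 = (104122379/11820 + 6179*√2/2) - 14513 = -67421281/11820 + 6179*√2/2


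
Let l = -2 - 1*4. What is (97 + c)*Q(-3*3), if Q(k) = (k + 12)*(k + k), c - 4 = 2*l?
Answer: -4806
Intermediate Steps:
l = -6 (l = -2 - 4 = -6)
c = -8 (c = 4 + 2*(-6) = 4 - 12 = -8)
Q(k) = 2*k*(12 + k) (Q(k) = (12 + k)*(2*k) = 2*k*(12 + k))
(97 + c)*Q(-3*3) = (97 - 8)*(2*(-3*3)*(12 - 3*3)) = 89*(2*(-9)*(12 - 9)) = 89*(2*(-9)*3) = 89*(-54) = -4806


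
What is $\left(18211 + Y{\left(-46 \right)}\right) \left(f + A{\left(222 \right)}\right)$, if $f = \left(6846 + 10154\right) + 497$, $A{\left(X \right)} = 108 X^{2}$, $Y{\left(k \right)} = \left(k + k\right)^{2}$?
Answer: $142449008075$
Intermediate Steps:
$Y{\left(k \right)} = 4 k^{2}$ ($Y{\left(k \right)} = \left(2 k\right)^{2} = 4 k^{2}$)
$f = 17497$ ($f = 17000 + 497 = 17497$)
$\left(18211 + Y{\left(-46 \right)}\right) \left(f + A{\left(222 \right)}\right) = \left(18211 + 4 \left(-46\right)^{2}\right) \left(17497 + 108 \cdot 222^{2}\right) = \left(18211 + 4 \cdot 2116\right) \left(17497 + 108 \cdot 49284\right) = \left(18211 + 8464\right) \left(17497 + 5322672\right) = 26675 \cdot 5340169 = 142449008075$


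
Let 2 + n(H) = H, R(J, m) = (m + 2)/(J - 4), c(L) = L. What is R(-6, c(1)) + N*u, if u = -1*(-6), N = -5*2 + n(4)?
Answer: -483/10 ≈ -48.300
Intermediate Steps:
R(J, m) = (2 + m)/(-4 + J)
n(H) = -2 + H
N = -8 (N = -5*2 + (-2 + 4) = -10 + 2 = -8)
u = 6
R(-6, c(1)) + N*u = (2 + 1)/(-4 - 6) - 8*6 = 3/(-10) - 48 = -1/10*3 - 48 = -3/10 - 48 = -483/10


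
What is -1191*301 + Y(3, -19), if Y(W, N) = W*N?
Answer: -358548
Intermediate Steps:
Y(W, N) = N*W
-1191*301 + Y(3, -19) = -1191*301 - 19*3 = -358491 - 57 = -358548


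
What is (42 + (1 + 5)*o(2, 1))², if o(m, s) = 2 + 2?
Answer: 4356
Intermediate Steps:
o(m, s) = 4
(42 + (1 + 5)*o(2, 1))² = (42 + (1 + 5)*4)² = (42 + 6*4)² = (42 + 24)² = 66² = 4356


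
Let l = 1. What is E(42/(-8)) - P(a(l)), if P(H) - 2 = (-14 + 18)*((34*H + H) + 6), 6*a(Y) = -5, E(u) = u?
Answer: 1025/12 ≈ 85.417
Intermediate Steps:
a(Y) = -5/6 (a(Y) = (1/6)*(-5) = -5/6)
P(H) = 26 + 140*H (P(H) = 2 + (-14 + 18)*((34*H + H) + 6) = 2 + 4*(35*H + 6) = 2 + 4*(6 + 35*H) = 2 + (24 + 140*H) = 26 + 140*H)
E(42/(-8)) - P(a(l)) = 42/(-8) - (26 + 140*(-5/6)) = 42*(-1/8) - (26 - 350/3) = -21/4 - 1*(-272/3) = -21/4 + 272/3 = 1025/12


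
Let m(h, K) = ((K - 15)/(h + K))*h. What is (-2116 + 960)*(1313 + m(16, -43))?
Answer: -42054124/27 ≈ -1.5576e+6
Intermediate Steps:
m(h, K) = h*(-15 + K)/(K + h) (m(h, K) = ((-15 + K)/(K + h))*h = h*(-15 + K)/(K + h))
(-2116 + 960)*(1313 + m(16, -43)) = (-2116 + 960)*(1313 + 16*(-15 - 43)/(-43 + 16)) = -1156*(1313 + 16*(-58)/(-27)) = -1156*(1313 + 16*(-1/27)*(-58)) = -1156*(1313 + 928/27) = -1156*36379/27 = -42054124/27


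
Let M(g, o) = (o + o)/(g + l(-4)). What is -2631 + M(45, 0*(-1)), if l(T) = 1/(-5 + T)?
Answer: -2631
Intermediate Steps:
M(g, o) = 2*o/(-1/9 + g) (M(g, o) = (o + o)/(g + 1/(-5 - 4)) = (2*o)/(g + 1/(-9)) = (2*o)/(g - 1/9) = (2*o)/(-1/9 + g) = 2*o/(-1/9 + g))
-2631 + M(45, 0*(-1)) = -2631 + 18*(0*(-1))/(-1 + 9*45) = -2631 + 18*0/(-1 + 405) = -2631 + 18*0/404 = -2631 + 18*0*(1/404) = -2631 + 0 = -2631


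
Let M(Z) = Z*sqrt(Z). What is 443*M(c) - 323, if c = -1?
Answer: -323 - 443*I ≈ -323.0 - 443.0*I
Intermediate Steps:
M(Z) = Z**(3/2)
443*M(c) - 323 = 443*(-1)**(3/2) - 323 = 443*(-I) - 323 = -443*I - 323 = -323 - 443*I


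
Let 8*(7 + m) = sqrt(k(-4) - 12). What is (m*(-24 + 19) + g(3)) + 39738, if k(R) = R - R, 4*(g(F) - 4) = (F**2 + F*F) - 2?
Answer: 39781 - 5*I*sqrt(3)/4 ≈ 39781.0 - 2.1651*I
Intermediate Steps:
g(F) = 7/2 + F**2/2 (g(F) = 4 + ((F**2 + F*F) - 2)/4 = 4 + ((F**2 + F**2) - 2)/4 = 4 + (2*F**2 - 2)/4 = 4 + (-2 + 2*F**2)/4 = 4 + (-1/2 + F**2/2) = 7/2 + F**2/2)
k(R) = 0
m = -7 + I*sqrt(3)/4 (m = -7 + sqrt(0 - 12)/8 = -7 + sqrt(-12)/8 = -7 + (2*I*sqrt(3))/8 = -7 + I*sqrt(3)/4 ≈ -7.0 + 0.43301*I)
(m*(-24 + 19) + g(3)) + 39738 = ((-7 + I*sqrt(3)/4)*(-24 + 19) + (7/2 + (1/2)*3**2)) + 39738 = ((-7 + I*sqrt(3)/4)*(-5) + (7/2 + (1/2)*9)) + 39738 = ((35 - 5*I*sqrt(3)/4) + (7/2 + 9/2)) + 39738 = ((35 - 5*I*sqrt(3)/4) + 8) + 39738 = (43 - 5*I*sqrt(3)/4) + 39738 = 39781 - 5*I*sqrt(3)/4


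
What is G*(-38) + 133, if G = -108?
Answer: 4237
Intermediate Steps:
G*(-38) + 133 = -108*(-38) + 133 = 4104 + 133 = 4237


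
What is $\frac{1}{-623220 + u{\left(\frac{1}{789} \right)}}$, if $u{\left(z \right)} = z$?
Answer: $- \frac{789}{491720579} \approx -1.6046 \cdot 10^{-6}$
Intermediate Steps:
$\frac{1}{-623220 + u{\left(\frac{1}{789} \right)}} = \frac{1}{-623220 + \frac{1}{789}} = \frac{1}{- \frac{491720579}{789}} = - \frac{789}{491720579}$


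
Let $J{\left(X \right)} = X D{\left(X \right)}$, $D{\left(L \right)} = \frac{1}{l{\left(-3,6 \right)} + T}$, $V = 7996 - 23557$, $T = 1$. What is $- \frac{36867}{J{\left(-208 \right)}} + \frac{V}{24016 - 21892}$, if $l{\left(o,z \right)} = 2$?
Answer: $\frac{6435551}{12272} \approx 524.41$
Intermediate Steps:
$V = -15561$ ($V = 7996 - 23557 = -15561$)
$D{\left(L \right)} = \frac{1}{3}$ ($D{\left(L \right)} = \frac{1}{2 + 1} = \frac{1}{3}$)
$J{\left(X \right)} = \frac{X}{3}$ ($J{\left(X \right)} = X \frac{1}{3} = \frac{X}{3}$)
$- \frac{36867}{J{\left(-208 \right)}} + \frac{V}{24016 - 21892} = - \frac{36867}{\frac{1}{3} \left(-208\right)} - \frac{15561}{24016 - 21892} = - \frac{36867}{- \frac{208}{3}} - \frac{15561}{24016 - 21892} = \left(-36867\right) \left(- \frac{3}{208}\right) - \frac{15561}{2124} = \frac{110601}{208} - \frac{1729}{236} = \frac{6435551}{12272}$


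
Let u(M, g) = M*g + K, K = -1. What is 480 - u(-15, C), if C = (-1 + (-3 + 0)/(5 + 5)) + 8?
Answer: 1163/2 ≈ 581.50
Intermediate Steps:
C = 67/10 (C = (-1 - 3/10) + 8 = -13/10 + 8 = 67/10 ≈ 6.7000)
u(M, g) = -1 + M*g (u(M, g) = M*g - 1 = -1 + M*g)
480 - u(-15, C) = 480 - (-1 - 15*67/10) = 480 - (-1 - 201/2) = 480 - 1*(-203/2) = 480 + 203/2 = 1163/2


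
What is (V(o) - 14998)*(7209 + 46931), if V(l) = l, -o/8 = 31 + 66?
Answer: -854004360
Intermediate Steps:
o = -776 (o = -8*(31 + 66) = -8*97 = -776)
(V(o) - 14998)*(7209 + 46931) = (-776 - 14998)*(7209 + 46931) = -15774*54140 = -854004360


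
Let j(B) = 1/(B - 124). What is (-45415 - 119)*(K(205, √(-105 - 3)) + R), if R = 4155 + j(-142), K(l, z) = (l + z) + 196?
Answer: -27591213465/133 - 273204*I*√3 ≈ -2.0745e+8 - 4.732e+5*I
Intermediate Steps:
K(l, z) = 196 + l + z
j(B) = 1/(-124 + B)
R = 1105229/266 (R = 4155 + 1/(-124 - 142) = 4155 + 1/(-266) = 4155 - 1/266 = 1105229/266 ≈ 4155.0)
(-45415 - 119)*(K(205, √(-105 - 3)) + R) = (-45415 - 119)*((196 + 205 + √(-105 - 3)) + 1105229/266) = -45534*((196 + 205 + √(-108)) + 1105229/266) = -45534*((196 + 205 + 6*I*√3) + 1105229/266) = -45534*((401 + 6*I*√3) + 1105229/266) = -45534*(1211895/266 + 6*I*√3) = -27591213465/133 - 273204*I*√3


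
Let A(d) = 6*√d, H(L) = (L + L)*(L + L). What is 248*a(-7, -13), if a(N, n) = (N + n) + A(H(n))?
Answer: 33728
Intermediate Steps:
H(L) = 4*L² (H(L) = (2*L)*(2*L) = 4*L²)
a(N, n) = N + n + 12*√(n²) (a(N, n) = (N + n) + 6*√(4*n²) = (N + n) + 6*(2*√(n²)) = (N + n) + 12*√(n²) = N + n + 12*√(n²))
248*a(-7, -13) = 248*(-7 - 13 + 12*√((-13)²)) = 248*(-7 - 13 + 12*√169) = 248*(-7 - 13 + 12*13) = 248*(-7 - 13 + 156) = 248*136 = 33728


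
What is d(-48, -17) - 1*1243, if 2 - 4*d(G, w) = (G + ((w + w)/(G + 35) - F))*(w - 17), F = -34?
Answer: -34821/26 ≈ -1339.3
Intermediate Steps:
d(G, w) = 1/2 - (-17 + w)*(34 + G + 2*w/(35 + G))/4 (d(G, w) = 1/2 - (G + ((w + w)/(G + 35) - 1*(-34)))*(w - 17)/4 = 1/2 - (G + ((2*w)/(35 + G) + 34))*(-17 + w)/4 = 1/2 - (G + (2*w/(35 + G) + 34))*(-17 + w)/4 = 1/2 - (G + (34 + 2*w/(35 + G)))*(-17 + w)/4 = 1/2 - (34 + G + 2*w/(35 + G))*(-17 + w)/4 = 1/2 - (-17 + w)*(34 + G + 2*w/(35 + G))/4)
d(-48, -17) - 1*1243 = (20300 - 1156*(-17) - 2*(-17)**2 + 17*(-48)**2 + 1175*(-48) - 1*(-17)*(-48)**2 - 69*(-48)*(-17))/(4*(35 - 48)) - 1*1243 = (1/4)*(20300 + 19652 - 2*289 + 17*2304 - 56400 - 1*(-17)*2304 - 56304)/(-13) - 1243 = (1/4)*(-1/13)*(20300 + 19652 - 578 + 39168 - 56400 + 39168 - 56304) - 1243 = (1/4)*(-1/13)*5006 - 1243 = -2503/26 - 1243 = -34821/26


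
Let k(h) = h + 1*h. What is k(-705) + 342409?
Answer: 340999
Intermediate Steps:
k(h) = 2*h (k(h) = h + h = 2*h)
k(-705) + 342409 = 2*(-705) + 342409 = -1410 + 342409 = 340999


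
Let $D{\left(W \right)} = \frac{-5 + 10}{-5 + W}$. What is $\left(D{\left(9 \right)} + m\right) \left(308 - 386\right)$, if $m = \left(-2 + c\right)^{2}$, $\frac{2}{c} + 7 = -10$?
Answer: $- \frac{258531}{578} \approx -447.29$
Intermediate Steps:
$c = - \frac{2}{17}$ ($c = \frac{2}{-7 - 10} = \frac{2}{-17} = 2 \left(- \frac{1}{17}\right) = - \frac{2}{17} \approx -0.11765$)
$m = \frac{1296}{289}$ ($m = \left(-2 - \frac{2}{17}\right)^{2} = \left(- \frac{36}{17}\right)^{2} = \frac{1296}{289} \approx 4.4844$)
$D{\left(W \right)} = \frac{5}{-5 + W}$
$\left(D{\left(9 \right)} + m\right) \left(308 - 386\right) = \left(\frac{5}{-5 + 9} + \frac{1296}{289}\right) \left(308 - 386\right) = \left(\frac{5}{4} + \frac{1296}{289}\right) \left(-78\right) = \frac{6629}{1156} \left(-78\right) = - \frac{258531}{578}$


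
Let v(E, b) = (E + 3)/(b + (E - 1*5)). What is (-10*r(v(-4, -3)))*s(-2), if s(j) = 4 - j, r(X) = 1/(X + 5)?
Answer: -720/61 ≈ -11.803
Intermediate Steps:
v(E, b) = (3 + E)/(-5 + E + b) (v(E, b) = (3 + E)/(b + (E - 5)) = (3 + E)/(b + (-5 + E)) = (3 + E)/(-5 + E + b))
r(X) = 1/(5 + X)
(-10*r(v(-4, -3)))*s(-2) = (-10/(5 + (3 - 4)/(-5 - 4 - 3)))*(4 - 1*(-2)) = (-10/(5 - 1/(-12)))*(4 + 2) = -10/(5 - 1/12*(-1))*6 = -10/(5 + 1/12)*6 = -10/61/12*6 = -10*12/61*6 = -120/61*6 = -720/61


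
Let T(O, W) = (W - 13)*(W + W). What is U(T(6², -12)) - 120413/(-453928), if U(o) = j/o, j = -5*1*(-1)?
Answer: 232867/851115 ≈ 0.27360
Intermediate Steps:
T(O, W) = 2*W*(-13 + W) (T(O, W) = (-13 + W)*(2*W) = 2*W*(-13 + W))
j = 5 (j = -5*(-1) = 5)
U(o) = 5/o
U(T(6², -12)) - 120413/(-453928) = 5/((2*(-12)*(-13 - 12))) - 120413/(-453928) = 5/((2*(-12)*(-25))) - 120413*(-1)/453928 = 5/600 - 1*(-120413/453928) = 5*(1/600) + 120413/453928 = 1/120 + 120413/453928 = 232867/851115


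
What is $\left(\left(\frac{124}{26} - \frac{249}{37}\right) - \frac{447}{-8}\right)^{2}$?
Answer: $\frac{43040896369}{14807104} \approx 2906.8$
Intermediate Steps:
$\left(\left(\frac{124}{26} - \frac{249}{37}\right) - \frac{447}{-8}\right)^{2} = \left(\left(124 \cdot \frac{1}{26} - \frac{249}{37}\right) - - \frac{447}{8}\right)^{2} = \left(\left(\frac{62}{13} - \frac{249}{37}\right) + \frac{447}{8}\right)^{2} = \left(- \frac{943}{481} + \frac{447}{8}\right)^{2} = \left(\frac{207463}{3848}\right)^{2} = \frac{43040896369}{14807104}$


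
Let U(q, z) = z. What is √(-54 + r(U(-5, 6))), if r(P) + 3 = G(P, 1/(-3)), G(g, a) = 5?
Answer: 2*I*√13 ≈ 7.2111*I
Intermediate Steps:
r(P) = 2 (r(P) = -3 + 5 = 2)
√(-54 + r(U(-5, 6))) = √(-54 + 2) = √(-52) = 2*I*√13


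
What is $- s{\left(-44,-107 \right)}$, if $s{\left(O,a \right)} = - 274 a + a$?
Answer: $-29211$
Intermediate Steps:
$s{\left(O,a \right)} = - 273 a$
$- s{\left(-44,-107 \right)} = - \left(-273\right) \left(-107\right) = \left(-1\right) 29211 = -29211$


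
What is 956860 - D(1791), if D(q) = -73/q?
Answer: 1713736333/1791 ≈ 9.5686e+5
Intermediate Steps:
956860 - D(1791) = 956860 - (-73)/1791 = 956860 - 1*(-73/1791) = 956860 + 73/1791 = 1713736333/1791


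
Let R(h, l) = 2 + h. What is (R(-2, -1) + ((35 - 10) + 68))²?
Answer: 8649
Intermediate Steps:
(R(-2, -1) + ((35 - 10) + 68))² = ((2 - 2) + ((35 - 10) + 68))² = (0 + (25 + 68))² = (0 + 93)² = 93² = 8649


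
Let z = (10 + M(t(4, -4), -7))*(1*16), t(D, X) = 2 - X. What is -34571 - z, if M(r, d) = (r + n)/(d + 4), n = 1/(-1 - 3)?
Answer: -104101/3 ≈ -34700.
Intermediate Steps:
n = -¼ (n = 1/(-4) = -¼ ≈ -0.25000)
M(r, d) = (-¼ + r)/(4 + d) (M(r, d) = (r - ¼)/(d + 4) = (-¼ + r)/(4 + d))
z = 388/3 (z = (10 + (-¼ + (2 - 1*(-4)))/(4 - 7))*(1*16) = (10 + (-¼ + (2 + 4))/(-3))*16 = (10 - (-¼ + 6)/3)*16 = (10 - ⅓*23/4)*16 = (10 - 23/12)*16 = (97/12)*16 = 388/3 ≈ 129.33)
-34571 - z = -34571 - 1*388/3 = -34571 - 388/3 = -104101/3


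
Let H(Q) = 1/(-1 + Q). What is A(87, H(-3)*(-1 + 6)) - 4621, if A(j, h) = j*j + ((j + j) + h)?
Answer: 12483/4 ≈ 3120.8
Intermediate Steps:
A(j, h) = h + j² + 2*j (A(j, h) = j² + (2*j + h) = j² + (h + 2*j) = h + j² + 2*j)
A(87, H(-3)*(-1 + 6)) - 4621 = ((-1 + 6)/(-1 - 3) + 87² + 2*87) - 4621 = (5/(-4) + 7569 + 174) - 4621 = (-¼*5 + 7569 + 174) - 4621 = (-5/4 + 7569 + 174) - 4621 = 30967/4 - 4621 = 12483/4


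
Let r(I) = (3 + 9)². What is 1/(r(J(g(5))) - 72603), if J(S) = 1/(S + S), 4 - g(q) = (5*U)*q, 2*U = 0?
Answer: -1/72459 ≈ -1.3801e-5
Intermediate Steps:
U = 0 (U = (½)*0 = 0)
g(q) = 4 (g(q) = 4 - 5*0*q = 4 - 0*q = 4 - 1*0 = 4 + 0 = 4)
J(S) = 1/(2*S)
r(I) = 144 (r(I) = 12² = 144)
1/(r(J(g(5))) - 72603) = 1/(144 - 72603) = 1/(-72459) = -1/72459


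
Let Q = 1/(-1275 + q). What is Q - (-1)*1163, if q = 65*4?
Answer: 1180444/1015 ≈ 1163.0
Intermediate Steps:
q = 260
Q = -1/1015 (Q = 1/(-1275 + 260) = 1/(-1015) = -1/1015 ≈ -0.00098522)
Q - (-1)*1163 = -1/1015 - (-1)*1163 = -1/1015 - 1*(-1163) = -1/1015 + 1163 = 1180444/1015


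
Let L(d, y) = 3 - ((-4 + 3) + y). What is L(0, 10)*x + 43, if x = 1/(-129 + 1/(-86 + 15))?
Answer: 197153/4580 ≈ 43.047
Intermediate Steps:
L(d, y) = 4 - y (L(d, y) = 3 - (-1 + y) = 3 + (1 - y) = 4 - y)
x = -71/9160 (x = 1/(-129 + 1/(-71)) = 1/(-129 - 1/71) = 1/(-9160/71) = -71/9160 ≈ -0.0077511)
L(0, 10)*x + 43 = (4 - 1*10)*(-71/9160) + 43 = (4 - 10)*(-71/9160) + 43 = -6*(-71/9160) + 43 = 213/4580 + 43 = 197153/4580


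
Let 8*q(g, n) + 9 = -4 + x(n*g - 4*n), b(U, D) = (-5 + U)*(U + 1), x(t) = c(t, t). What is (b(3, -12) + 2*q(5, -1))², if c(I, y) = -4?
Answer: 2401/16 ≈ 150.06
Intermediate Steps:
x(t) = -4
b(U, D) = (1 + U)*(-5 + U) (b(U, D) = (-5 + U)*(1 + U) = (1 + U)*(-5 + U))
q(g, n) = -17/8 (q(g, n) = -9/8 + (-4 - 4)/8 = -9/8 + (⅛)*(-8) = -9/8 - 1 = -17/8)
(b(3, -12) + 2*q(5, -1))² = ((-5 + 3² - 4*3) + 2*(-17/8))² = ((-5 + 9 - 12) - 17/4)² = (-8 - 17/4)² = (-49/4)² = 2401/16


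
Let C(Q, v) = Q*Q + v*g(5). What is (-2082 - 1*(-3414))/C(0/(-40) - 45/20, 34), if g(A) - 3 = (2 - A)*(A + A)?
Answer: -2368/1623 ≈ -1.4590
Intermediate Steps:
g(A) = 3 + 2*A*(2 - A) (g(A) = 3 + (2 - A)*(A + A) = 3 + (2 - A)*(2*A) = 3 + 2*A*(2 - A))
C(Q, v) = Q² - 27*v (C(Q, v) = Q*Q + v*(3 - 2*5² + 4*5) = Q² + v*(3 - 2*25 + 20) = Q² + v*(3 - 50 + 20) = Q² + v*(-27) = Q² - 27*v)
(-2082 - 1*(-3414))/C(0/(-40) - 45/20, 34) = (-2082 - 1*(-3414))/((0/(-40) - 45/20)² - 27*34) = (-2082 + 3414)/((0*(-1/40) - 45*1/20)² - 918) = 1332/((0 - 9/4)² - 918) = 1332/((-9/4)² - 918) = 1332/(81/16 - 918) = 1332/(-14607/16) = 1332*(-16/14607) = -2368/1623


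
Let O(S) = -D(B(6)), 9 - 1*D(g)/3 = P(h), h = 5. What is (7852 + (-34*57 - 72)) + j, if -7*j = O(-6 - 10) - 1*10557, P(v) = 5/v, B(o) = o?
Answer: 51475/7 ≈ 7353.6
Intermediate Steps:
D(g) = 24 (D(g) = 27 - 15/5 = 27 - 3*1 = 27 - 3 = 24)
O(S) = -24 (O(S) = -1*24 = -24)
j = 10581/7 (j = -(-24 - 1*10557)/7 = -(-24 - 10557)/7 = -1/7*(-10581) = 10581/7 ≈ 1511.6)
(7852 + (-34*57 - 72)) + j = (7852 + (-34*57 - 72)) + 10581/7 = (7852 + (-1938 - 72)) + 10581/7 = (7852 - 2010) + 10581/7 = 5842 + 10581/7 = 51475/7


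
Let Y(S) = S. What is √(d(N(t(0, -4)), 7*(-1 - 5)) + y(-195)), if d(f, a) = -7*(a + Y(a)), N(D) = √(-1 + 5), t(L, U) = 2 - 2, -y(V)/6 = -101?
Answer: √1194 ≈ 34.554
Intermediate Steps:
y(V) = 606 (y(V) = -6*(-101) = 606)
t(L, U) = 0
N(D) = 2 (N(D) = √4 = 2)
d(f, a) = -14*a (d(f, a) = -7*(a + a) = -14*a)
√(d(N(t(0, -4)), 7*(-1 - 5)) + y(-195)) = √(-98*(-1 - 5) + 606) = √(-98*(-6) + 606) = √(-14*(-42) + 606) = √(588 + 606) = √1194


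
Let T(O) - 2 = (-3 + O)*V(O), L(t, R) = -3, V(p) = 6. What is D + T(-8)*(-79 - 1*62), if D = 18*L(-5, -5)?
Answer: 8970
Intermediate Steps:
T(O) = -16 + 6*O (T(O) = 2 + (-3 + O)*6 = 2 + (-18 + 6*O) = -16 + 6*O)
D = -54 (D = 18*(-3) = -54)
D + T(-8)*(-79 - 1*62) = -54 + (-16 + 6*(-8))*(-79 - 1*62) = -54 + (-16 - 48)*(-79 - 62) = -54 - 64*(-141) = -54 + 9024 = 8970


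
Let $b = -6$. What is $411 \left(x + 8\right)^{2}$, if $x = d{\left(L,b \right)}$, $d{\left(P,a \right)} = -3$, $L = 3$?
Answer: $10275$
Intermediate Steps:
$x = -3$
$411 \left(x + 8\right)^{2} = 411 \left(-3 + 8\right)^{2} = 411 \cdot 5^{2} = 411 \cdot 25 = 10275$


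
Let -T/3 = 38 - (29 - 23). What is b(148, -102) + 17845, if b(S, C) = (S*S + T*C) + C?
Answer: 49439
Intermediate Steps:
T = -96 (T = -3*(38 - (29 - 23)) = -3*(38 - 1*6) = -3*(38 - 6) = -3*32 = -96)
b(S, C) = S² - 95*C (b(S, C) = (S*S - 96*C) + C = (S² - 96*C) + C = S² - 95*C)
b(148, -102) + 17845 = (148² - 95*(-102)) + 17845 = (21904 + 9690) + 17845 = 31594 + 17845 = 49439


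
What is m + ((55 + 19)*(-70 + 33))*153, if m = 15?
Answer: -418899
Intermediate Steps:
m + ((55 + 19)*(-70 + 33))*153 = 15 + ((55 + 19)*(-70 + 33))*153 = 15 + (74*(-37))*153 = 15 - 2738*153 = 15 - 418914 = -418899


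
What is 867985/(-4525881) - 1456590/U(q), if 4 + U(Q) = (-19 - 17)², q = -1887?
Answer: -3296737221205/2923719126 ≈ -1127.6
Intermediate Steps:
U(Q) = 1292 (U(Q) = -4 + (-19 - 17)² = -4 + (-36)² = -4 + 1296 = 1292)
867985/(-4525881) - 1456590/U(q) = 867985/(-4525881) - 1456590/1292 = 867985*(-1/4525881) - 1456590*1/1292 = -867985/4525881 - 728295/646 = -3296737221205/2923719126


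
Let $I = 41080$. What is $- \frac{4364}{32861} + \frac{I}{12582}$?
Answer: $\frac{647511016}{206728551} \approx 3.1322$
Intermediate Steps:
$- \frac{4364}{32861} + \frac{I}{12582} = - \frac{4364}{32861} + \frac{41080}{12582} = \left(-4364\right) \frac{1}{32861} + 41080 \cdot \frac{1}{12582} = - \frac{4364}{32861} + \frac{20540}{6291} = \frac{647511016}{206728551}$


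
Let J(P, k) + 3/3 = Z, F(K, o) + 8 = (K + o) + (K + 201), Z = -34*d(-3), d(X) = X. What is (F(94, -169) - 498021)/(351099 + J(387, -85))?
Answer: -497809/351200 ≈ -1.4175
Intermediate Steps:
Z = 102 (Z = -34*(-3) = 102)
F(K, o) = 193 + o + 2*K (F(K, o) = -8 + ((K + o) + (K + 201)) = -8 + ((K + o) + (201 + K)) = -8 + (201 + o + 2*K) = 193 + o + 2*K)
J(P, k) = 101 (J(P, k) = -1 + 102 = 101)
(F(94, -169) - 498021)/(351099 + J(387, -85)) = ((193 - 169 + 2*94) - 498021)/(351099 + 101) = ((193 - 169 + 188) - 498021)/351200 = (212 - 498021)*(1/351200) = -497809*1/351200 = -497809/351200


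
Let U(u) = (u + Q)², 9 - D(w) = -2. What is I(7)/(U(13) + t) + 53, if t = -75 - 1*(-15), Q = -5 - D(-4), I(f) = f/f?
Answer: 2702/51 ≈ 52.980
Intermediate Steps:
I(f) = 1
D(w) = 11 (D(w) = 9 - 1*(-2) = 9 + 2 = 11)
Q = -16 (Q = -5 - 1*11 = -5 - 11 = -16)
U(u) = (-16 + u)² (U(u) = (u - 16)² = (-16 + u)²)
t = -60 (t = -75 + 15 = -60)
I(7)/(U(13) + t) + 53 = 1/((-16 + 13)² - 60) + 53 = 1/((-3)² - 60) + 53 = 1/(9 - 60) + 53 = 1/(-51) + 53 = 1*(-1/51) + 53 = -1/51 + 53 = 2702/51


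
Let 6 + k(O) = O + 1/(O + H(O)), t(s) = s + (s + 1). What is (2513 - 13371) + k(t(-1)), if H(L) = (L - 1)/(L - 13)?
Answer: -65197/6 ≈ -10866.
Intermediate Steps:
t(s) = 1 + 2*s (t(s) = s + (1 + s) = 1 + 2*s)
H(L) = (-1 + L)/(-13 + L)
k(O) = -6 + O + 1/(O + (-1 + O)/(-13 + O)) (k(O) = -6 + (O + 1/(O + (-1 + O)/(-13 + O))) = -6 + O + 1/(O + (-1 + O)/(-13 + O)))
(2513 - 13371) + k(t(-1)) = (2513 - 13371) + (-7 + (1 + 2*(-1))³ - 18*(1 + 2*(-1))² + 72*(1 + 2*(-1)))/(-1 + (1 + 2*(-1))² - 12*(1 + 2*(-1))) = -10858 + (-7 + (1 - 2)³ - 18*(1 - 2)² + 72*(1 - 2))/(-1 + (1 - 2)² - 12*(1 - 2)) = -10858 + (-7 + (-1)³ - 18*(-1)² + 72*(-1))/(-1 + (-1)² - 12*(-1)) = -10858 + (-7 - 1 - 18*1 - 72)/(-1 + 1 + 12) = -10858 + (-7 - 1 - 18 - 72)/12 = -10858 + (1/12)*(-98) = -10858 - 49/6 = -65197/6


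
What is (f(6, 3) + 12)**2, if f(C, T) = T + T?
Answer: 324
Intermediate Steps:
f(C, T) = 2*T
(f(6, 3) + 12)**2 = (2*3 + 12)**2 = (6 + 12)**2 = 18**2 = 324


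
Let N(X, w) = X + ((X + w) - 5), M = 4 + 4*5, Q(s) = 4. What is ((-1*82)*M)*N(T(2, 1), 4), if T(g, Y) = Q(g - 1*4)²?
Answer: -61008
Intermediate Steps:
M = 24 (M = 4 + 20 = 24)
T(g, Y) = 16 (T(g, Y) = 4² = 16)
N(X, w) = -5 + w + 2*X (N(X, w) = X + (-5 + X + w) = -5 + w + 2*X)
((-1*82)*M)*N(T(2, 1), 4) = (-1*82*24)*(-5 + 4 + 2*16) = (-82*24)*(-5 + 4 + 32) = -1968*31 = -61008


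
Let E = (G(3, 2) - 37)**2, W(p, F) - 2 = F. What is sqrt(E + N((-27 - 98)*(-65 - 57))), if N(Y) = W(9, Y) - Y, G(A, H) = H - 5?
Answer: 3*sqrt(178) ≈ 40.025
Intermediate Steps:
W(p, F) = 2 + F
G(A, H) = -5 + H
N(Y) = 2 (N(Y) = (2 + Y) - Y = 2)
E = 1600 (E = ((-5 + 2) - 37)**2 = (-3 - 37)**2 = (-40)**2 = 1600)
sqrt(E + N((-27 - 98)*(-65 - 57))) = sqrt(1600 + 2) = sqrt(1602) = 3*sqrt(178)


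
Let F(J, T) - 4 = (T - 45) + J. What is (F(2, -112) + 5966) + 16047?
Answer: 21862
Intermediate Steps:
F(J, T) = -41 + J + T (F(J, T) = 4 + ((T - 45) + J) = 4 + ((-45 + T) + J) = 4 + (-45 + J + T) = -41 + J + T)
(F(2, -112) + 5966) + 16047 = ((-41 + 2 - 112) + 5966) + 16047 = (-151 + 5966) + 16047 = 5815 + 16047 = 21862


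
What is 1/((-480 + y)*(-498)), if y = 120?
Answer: 1/179280 ≈ 5.5779e-6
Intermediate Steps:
1/((-480 + y)*(-498)) = 1/((-480 + 120)*(-498)) = 1/(-360*(-498)) = 1/179280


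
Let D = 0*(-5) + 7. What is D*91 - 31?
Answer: 606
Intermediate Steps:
D = 7 (D = 0 + 7 = 7)
D*91 - 31 = 7*91 - 31 = 637 - 31 = 606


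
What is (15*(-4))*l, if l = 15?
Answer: -900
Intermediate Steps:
(15*(-4))*l = (15*(-4))*15 = -60*15 = -900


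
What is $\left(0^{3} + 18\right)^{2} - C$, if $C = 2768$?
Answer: $-2444$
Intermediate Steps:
$\left(0^{3} + 18\right)^{2} - C = \left(0^{3} + 18\right)^{2} - 2768 = \left(0 + 18\right)^{2} - 2768 = 18^{2} - 2768 = 324 - 2768 = -2444$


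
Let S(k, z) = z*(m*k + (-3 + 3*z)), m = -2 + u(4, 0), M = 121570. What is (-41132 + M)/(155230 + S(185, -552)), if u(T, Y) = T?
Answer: 40219/433379 ≈ 0.092803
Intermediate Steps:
m = 2 (m = -2 + 4 = 2)
S(k, z) = z*(-3 + 2*k + 3*z) (S(k, z) = z*(2*k + (-3 + 3*z)) = z*(-3 + 2*k + 3*z))
(-41132 + M)/(155230 + S(185, -552)) = (-41132 + 121570)/(155230 - 552*(-3 + 2*185 + 3*(-552))) = 80438/(155230 - 552*(-3 + 370 - 1656)) = 80438/(155230 - 552*(-1289)) = 80438/(155230 + 711528) = 80438/866758 = 80438*(1/866758) = 40219/433379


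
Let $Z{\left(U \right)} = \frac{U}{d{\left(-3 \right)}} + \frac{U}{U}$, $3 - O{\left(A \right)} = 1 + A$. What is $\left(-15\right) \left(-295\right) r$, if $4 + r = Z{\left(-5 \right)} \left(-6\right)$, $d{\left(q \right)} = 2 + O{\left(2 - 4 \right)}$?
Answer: $-22125$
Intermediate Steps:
$O{\left(A \right)} = 2 - A$ ($O{\left(A \right)} = 3 - \left(1 + A\right) = 2 - A$)
$d{\left(q \right)} = 6$ ($d{\left(q \right)} = 2 + \left(2 - \left(2 - 4\right)\right) = 2 + \left(2 - -2\right) = 2 + \left(2 + 2\right) = 2 + 4 = 6$)
$Z{\left(U \right)} = 1 + \frac{U}{6}$ ($Z{\left(U \right)} = \frac{U}{6} + \frac{U}{U} = U \frac{1}{6} + 1 = \frac{U}{6} + 1 = 1 + \frac{U}{6}$)
$r = -5$ ($r = -4 + \left(1 + \frac{1}{6} \left(-5\right)\right) \left(-6\right) = -4 + \left(1 - \frac{5}{6}\right) \left(-6\right) = -4 + \frac{1}{6} \left(-6\right) = -4 - 1 = -5$)
$\left(-15\right) \left(-295\right) r = \left(-15\right) \left(-295\right) \left(-5\right) = 4425 \left(-5\right) = -22125$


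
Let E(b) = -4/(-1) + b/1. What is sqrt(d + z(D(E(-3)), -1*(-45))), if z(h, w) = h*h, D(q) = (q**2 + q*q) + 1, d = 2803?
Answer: 2*sqrt(703) ≈ 53.028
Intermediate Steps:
E(b) = 4 + b (E(b) = -4*(-1) + b*1 = 4 + b)
D(q) = 1 + 2*q**2 (D(q) = (q**2 + q**2) + 1 = 2*q**2 + 1 = 1 + 2*q**2)
z(h, w) = h**2
sqrt(d + z(D(E(-3)), -1*(-45))) = sqrt(2803 + (1 + 2*(4 - 3)**2)**2) = sqrt(2803 + (1 + 2*1**2)**2) = sqrt(2803 + (1 + 2*1)**2) = sqrt(2803 + (1 + 2)**2) = sqrt(2803 + 3**2) = sqrt(2803 + 9) = sqrt(2812) = 2*sqrt(703)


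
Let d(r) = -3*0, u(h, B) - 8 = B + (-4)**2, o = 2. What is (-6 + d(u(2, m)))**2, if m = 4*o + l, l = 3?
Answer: 36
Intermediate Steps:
m = 11 (m = 4*2 + 3 = 8 + 3 = 11)
u(h, B) = 24 + B (u(h, B) = 8 + (B + (-4)**2) = 8 + (B + 16) = 8 + (16 + B) = 24 + B)
d(r) = 0
(-6 + d(u(2, m)))**2 = (-6 + 0)**2 = (-6)**2 = 36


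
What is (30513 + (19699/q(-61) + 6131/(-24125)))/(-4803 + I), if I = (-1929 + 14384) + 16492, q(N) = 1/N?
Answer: -28253420881/582474000 ≈ -48.506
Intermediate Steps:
I = 28947 (I = 12455 + 16492 = 28947)
(30513 + (19699/q(-61) + 6131/(-24125)))/(-4803 + I) = (30513 + (19699/(1/(-61)) + 6131/(-24125)))/(-4803 + 28947) = (30513 + (19699/(-1/61) + 6131*(-1/24125)))/24144 = (30513 + (19699*(-61) - 6131/24125))*(1/24144) = (30513 + (-1201639 - 6131/24125))*(1/24144) = (30513 - 28989547006/24125)*(1/24144) = -28253420881/24125*1/24144 = -28253420881/582474000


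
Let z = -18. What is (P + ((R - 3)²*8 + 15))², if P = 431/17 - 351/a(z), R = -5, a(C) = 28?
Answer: 66024844209/226576 ≈ 2.9140e+5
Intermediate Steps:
P = 6101/476 (P = 431/17 - 351/28 = 6101/476 ≈ 12.817)
(P + ((R - 3)²*8 + 15))² = (6101/476 + ((-5 - 3)²*8 + 15))² = (6101/476 + ((-8)²*8 + 15))² = (6101/476 + (64*8 + 15))² = (6101/476 + (512 + 15))² = (6101/476 + 527)² = (256953/476)² = 66024844209/226576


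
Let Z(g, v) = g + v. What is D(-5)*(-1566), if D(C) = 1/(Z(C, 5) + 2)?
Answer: -783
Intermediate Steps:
D(C) = 1/(7 + C) (D(C) = 1/((C + 5) + 2) = 1/((5 + C) + 2) = 1/(7 + C))
D(-5)*(-1566) = -1566/(7 - 5) = -1566/2 = (½)*(-1566) = -783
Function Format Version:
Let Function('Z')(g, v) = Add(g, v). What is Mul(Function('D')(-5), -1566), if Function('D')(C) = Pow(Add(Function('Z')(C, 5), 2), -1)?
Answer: -783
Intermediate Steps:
Function('D')(C) = Pow(Add(7, C), -1) (Function('D')(C) = Pow(Add(Add(C, 5), 2), -1) = Pow(Add(Add(5, C), 2), -1) = Pow(Add(7, C), -1))
Mul(Function('D')(-5), -1566) = Mul(Pow(Add(7, -5), -1), -1566) = Mul(Pow(2, -1), -1566) = Mul(Rational(1, 2), -1566) = -783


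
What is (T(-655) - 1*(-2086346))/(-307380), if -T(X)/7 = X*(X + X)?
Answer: 326667/25615 ≈ 12.753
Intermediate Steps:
T(X) = -14*X**2 (T(X) = -7*X*(X + X) = -7*X*2*X = -14*X**2)
(T(-655) - 1*(-2086346))/(-307380) = (-14*(-655)**2 - 1*(-2086346))/(-307380) = (-14*429025 + 2086346)*(-1/307380) = (-6006350 + 2086346)*(-1/307380) = -3920004*(-1/307380) = 326667/25615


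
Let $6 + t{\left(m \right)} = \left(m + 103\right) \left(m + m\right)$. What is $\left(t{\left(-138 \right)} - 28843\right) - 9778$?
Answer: $-28967$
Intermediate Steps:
$t{\left(m \right)} = -6 + 2 m \left(103 + m\right)$ ($t{\left(m \right)} = -6 + \left(m + 103\right) \left(m + m\right) = -6 + \left(103 + m\right) 2 m = -6 + 2 m \left(103 + m\right)$)
$\left(t{\left(-138 \right)} - 28843\right) - 9778 = \left(\left(-6 + 2 \left(-138\right)^{2} + 206 \left(-138\right)\right) - 28843\right) - 9778 = \left(\left(-6 + 2 \cdot 19044 - 28428\right) - 28843\right) - 9778 = \left(\left(-6 + 38088 - 28428\right) - 28843\right) - 9778 = \left(9654 - 28843\right) - 9778 = -19189 - 9778 = -28967$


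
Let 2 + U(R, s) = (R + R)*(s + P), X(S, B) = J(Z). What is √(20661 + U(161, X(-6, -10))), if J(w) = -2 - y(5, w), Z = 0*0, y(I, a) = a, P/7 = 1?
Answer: √22269 ≈ 149.23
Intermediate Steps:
P = 7 (P = 7*1 = 7)
Z = 0
J(w) = -2 - w
X(S, B) = -2 (X(S, B) = -2 - 1*0 = -2 + 0 = -2)
U(R, s) = -2 + 2*R*(7 + s) (U(R, s) = -2 + (R + R)*(s + 7) = -2 + (2*R)*(7 + s) = -2 + 2*R*(7 + s))
√(20661 + U(161, X(-6, -10))) = √(20661 + (-2 + 14*161 + 2*161*(-2))) = √(20661 + (-2 + 2254 - 644)) = √(20661 + 1608) = √22269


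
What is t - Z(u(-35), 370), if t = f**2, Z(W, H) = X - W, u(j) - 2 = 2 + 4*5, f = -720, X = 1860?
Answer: 516564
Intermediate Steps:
u(j) = 24 (u(j) = 2 + (2 + 4*5) = 2 + (2 + 20) = 2 + 22 = 24)
Z(W, H) = 1860 - W
t = 518400 (t = (-720)**2 = 518400)
t - Z(u(-35), 370) = 518400 - (1860 - 1*24) = 518400 - (1860 - 24) = 518400 - 1*1836 = 518400 - 1836 = 516564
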